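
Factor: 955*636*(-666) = -1*2^3*3^3*5^1*37^1*53^1*191^1 = -404515080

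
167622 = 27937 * 6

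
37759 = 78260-40501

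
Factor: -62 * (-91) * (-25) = -1 * 2^1 * 5^2 * 7^1 * 13^1 * 31^1 = -141050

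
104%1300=104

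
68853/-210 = -22951/70 ≈ -327.87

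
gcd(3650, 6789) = 73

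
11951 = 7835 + 4116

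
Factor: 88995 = 3^1 * 5^1 * 17^1 * 349^1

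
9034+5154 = 14188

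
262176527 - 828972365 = -566795838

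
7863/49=160 + 23/49 ≈ 160.47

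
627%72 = 51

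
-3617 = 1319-4936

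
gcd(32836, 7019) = 1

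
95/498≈0.191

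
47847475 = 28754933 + 19092542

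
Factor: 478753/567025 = 5^(-2) * 11^1 * 37^(-1) * 71^1 = 781/925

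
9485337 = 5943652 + 3541685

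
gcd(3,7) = 1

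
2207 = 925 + 1282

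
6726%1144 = 1006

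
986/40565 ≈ 0.0243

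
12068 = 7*1724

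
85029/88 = 966 + 21/88 ≈ 966.24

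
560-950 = -390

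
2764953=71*38943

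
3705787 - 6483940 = -2778153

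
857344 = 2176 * 394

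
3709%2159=1550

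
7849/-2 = -3924 - 1/2 = -3924.50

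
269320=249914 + 19406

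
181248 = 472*384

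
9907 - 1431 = 8476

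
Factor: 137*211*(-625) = -1*5^4*137^1*211^1 = -18066875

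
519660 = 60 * 8661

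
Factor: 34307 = 7^1 * 13^2 * 29^1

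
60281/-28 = -2152 - 25/28 ≈ -2152.89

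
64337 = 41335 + 23002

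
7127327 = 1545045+5582282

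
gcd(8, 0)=8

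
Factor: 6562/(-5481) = -1*2^1*3^(-3)*7^(-1)*17^1*29^(-1)*193^1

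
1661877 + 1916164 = 3578041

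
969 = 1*969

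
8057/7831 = 1 + 226/7831 ≈ 1.03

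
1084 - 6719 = -5635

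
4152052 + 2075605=6227657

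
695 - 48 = 647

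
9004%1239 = 331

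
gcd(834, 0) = 834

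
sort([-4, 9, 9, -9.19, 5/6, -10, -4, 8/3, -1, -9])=[-10, -9.19, -9, -4, -4, -1, 5/6, 8/3, 9, 9]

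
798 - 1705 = -907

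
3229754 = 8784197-5554443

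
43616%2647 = 1264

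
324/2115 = 36/235 ≈ 0.153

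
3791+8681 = 12472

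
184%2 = 0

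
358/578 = 179/289 ≈ 0.619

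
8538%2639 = 621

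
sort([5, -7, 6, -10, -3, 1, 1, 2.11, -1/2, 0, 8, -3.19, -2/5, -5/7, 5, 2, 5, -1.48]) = [-10, -7, -3.19, -3, -1.48, -5/7, -1/2, -2/5, 0, 1, 1, 2, 2.11, 5, 5, 5, 6, 8]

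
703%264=175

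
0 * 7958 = 0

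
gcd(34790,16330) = 710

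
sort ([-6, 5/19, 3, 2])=[-6, 5/19, 2, 3]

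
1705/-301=-5 - 200/301 ≈ -5.66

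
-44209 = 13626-57835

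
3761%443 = 217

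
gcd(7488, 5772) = 156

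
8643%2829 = 156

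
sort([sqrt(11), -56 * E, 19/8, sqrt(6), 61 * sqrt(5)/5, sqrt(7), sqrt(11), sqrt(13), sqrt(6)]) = [-56 * E, 19/8, sqrt(6), sqrt(6), sqrt(7), sqrt(11), sqrt(11), sqrt(13), 61 * sqrt(5)/5]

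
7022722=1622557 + 5400165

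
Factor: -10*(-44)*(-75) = -1*2^3*3^1*5^3*11^1 = -33000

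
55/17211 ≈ 0.00320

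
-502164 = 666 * (-754)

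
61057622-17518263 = 43539359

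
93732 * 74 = 6936168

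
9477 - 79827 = -70350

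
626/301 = 2 + 24/301≈2.08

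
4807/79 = 60 + 67/79 ≈ 60.85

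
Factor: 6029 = 6029^1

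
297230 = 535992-238762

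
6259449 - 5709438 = 550011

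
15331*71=1088501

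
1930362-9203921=-7273559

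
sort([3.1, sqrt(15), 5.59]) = [3.1, sqrt(15), 5.59]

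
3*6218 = 18654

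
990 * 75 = 74250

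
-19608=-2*9804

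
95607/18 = 10623/2 = 5311.50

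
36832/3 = 12277 + 1/3≈12277.33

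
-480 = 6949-7429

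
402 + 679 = 1081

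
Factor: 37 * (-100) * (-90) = 2^3 * 3^2 * 5^3 * 37^1 = 333000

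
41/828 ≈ 0.0495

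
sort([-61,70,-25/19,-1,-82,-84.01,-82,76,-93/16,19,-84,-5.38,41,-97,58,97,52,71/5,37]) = [-97,-84.01,-84,-82,-82,-61,-93/16,-5.38,-25/19,-1,71/5,19,37,41,52,58,70,76,97]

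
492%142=66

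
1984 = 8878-6894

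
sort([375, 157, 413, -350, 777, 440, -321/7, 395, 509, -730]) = [-730, -350, -321/7, 157, 375, 395, 413, 440, 509, 777]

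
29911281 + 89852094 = 119763375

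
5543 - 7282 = -1739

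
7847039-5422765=2424274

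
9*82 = 738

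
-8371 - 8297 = -16668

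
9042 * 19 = 171798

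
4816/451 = 10 + 306/451 ≈ 10.68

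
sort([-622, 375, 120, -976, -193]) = [-976, -622, -193, 120, 375]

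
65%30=5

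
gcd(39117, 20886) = 177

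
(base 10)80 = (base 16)50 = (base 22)3e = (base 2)1010000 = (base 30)2k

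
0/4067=0=0.00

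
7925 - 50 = 7875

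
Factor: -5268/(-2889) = 2^2*3^(-2)*107^(-1)*439^1 = 1756/963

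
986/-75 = -13 - 11/75 ≈ -13.15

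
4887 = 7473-2586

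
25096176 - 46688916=-21592740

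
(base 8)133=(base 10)91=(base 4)1123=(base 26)3d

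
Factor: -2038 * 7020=-1 * 2^3 * 3^3 * 5^1 * 13^1 * 1019^1=-14306760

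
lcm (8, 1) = 8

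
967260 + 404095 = 1371355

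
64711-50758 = 13953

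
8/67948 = 2/16987 ≈ 0.000118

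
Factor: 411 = 3^1*137^1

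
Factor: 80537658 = 2^1*3^1*13422943^1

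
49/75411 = 1/1539 ≈ 0.000650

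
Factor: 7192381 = 7^1*1027483^1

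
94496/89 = 1061 + 67/89≈1061.75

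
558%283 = 275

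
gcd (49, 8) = 1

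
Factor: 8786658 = 2^1 * 3^1 * 53^1 * 27631^1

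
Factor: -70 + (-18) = -1*2^3*11^1 = -88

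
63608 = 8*7951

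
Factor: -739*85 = -1*5^1*17^1*739^1 = -62815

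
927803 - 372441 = 555362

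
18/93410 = 9/46705 ≈ 0.000193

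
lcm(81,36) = 324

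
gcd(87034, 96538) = 2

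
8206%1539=511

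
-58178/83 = -700 - 78/83 ≈ -700.94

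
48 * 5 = 240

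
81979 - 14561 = 67418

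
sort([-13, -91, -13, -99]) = [-99, -91, -13, -13]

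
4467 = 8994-4527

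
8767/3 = 2922 + 1/3 ≈ 2922.33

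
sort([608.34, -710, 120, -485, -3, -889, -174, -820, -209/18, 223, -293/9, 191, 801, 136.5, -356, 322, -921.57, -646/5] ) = [-921.57, -889, -820, -710, -485, -356, -174, -646/5, -293/9, -209/18, -3, 120, 136.5, 191, 223, 322, 608.34, 801] 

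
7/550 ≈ 0.0127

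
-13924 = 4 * (-3481)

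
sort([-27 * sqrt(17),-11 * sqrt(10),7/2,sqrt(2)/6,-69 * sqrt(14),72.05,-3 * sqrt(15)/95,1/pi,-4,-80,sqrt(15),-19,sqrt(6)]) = [-69 * sqrt(14),-27 * sqrt(17),-80,-11 * sqrt(10),-19,-4,-3 * sqrt(15)/95,sqrt(2)/6,1/pi,sqrt(6),7/2,sqrt(15),72.05]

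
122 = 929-807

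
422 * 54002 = 22788844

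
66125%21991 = 152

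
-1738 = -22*79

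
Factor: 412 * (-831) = -1 * 2^2 * 3^1 * 103^1 * 277^1 = -342372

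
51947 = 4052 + 47895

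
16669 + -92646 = -75977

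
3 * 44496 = 133488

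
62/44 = 31/22 ≈ 1.41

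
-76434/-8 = 38217/4 = 9554.25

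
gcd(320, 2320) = 80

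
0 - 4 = -4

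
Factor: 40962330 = 2^1*3^2*5^1*37^1*12301^1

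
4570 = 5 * 914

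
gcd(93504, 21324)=12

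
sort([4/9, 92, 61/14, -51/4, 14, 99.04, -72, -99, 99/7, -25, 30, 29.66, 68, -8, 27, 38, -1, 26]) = [-99, -72, -25, -51/4, -8, -1, 4/9, 61/14, 14, 99/7, 26, 27, 29.66, 30, 38, 68, 92, 99.04]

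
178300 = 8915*20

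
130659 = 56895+73764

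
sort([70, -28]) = [-28, 70]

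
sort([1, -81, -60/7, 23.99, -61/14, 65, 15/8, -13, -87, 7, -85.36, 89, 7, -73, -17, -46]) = [-87, -85.36, -81, -73, -46, -17, -13, -60/7, -61/14, 1, 15/8, 7, 7, 23.99, 65, 89]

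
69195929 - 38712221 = 30483708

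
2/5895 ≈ 0.000339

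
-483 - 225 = -708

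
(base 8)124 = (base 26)36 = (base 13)66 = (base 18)4c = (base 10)84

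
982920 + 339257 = 1322177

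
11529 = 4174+7355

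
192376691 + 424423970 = 616800661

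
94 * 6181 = 581014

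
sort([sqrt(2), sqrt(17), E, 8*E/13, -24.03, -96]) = [-96, -24.03, sqrt(2), 8*E/13, E, sqrt(17)]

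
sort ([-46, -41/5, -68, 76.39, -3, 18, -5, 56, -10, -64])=[-68, -64, -46, -10, -41/5, -5, -3, 18, 56, 76.39]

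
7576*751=5689576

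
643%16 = 3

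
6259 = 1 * 6259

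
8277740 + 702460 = 8980200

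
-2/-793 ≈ 0.00252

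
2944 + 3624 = 6568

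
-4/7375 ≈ -0.000542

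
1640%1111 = 529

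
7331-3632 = 3699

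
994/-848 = -1 - 73/424 ≈ -1.17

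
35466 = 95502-60036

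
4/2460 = 1/615 ≈ 0.00163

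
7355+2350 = 9705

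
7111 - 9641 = -2530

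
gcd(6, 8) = 2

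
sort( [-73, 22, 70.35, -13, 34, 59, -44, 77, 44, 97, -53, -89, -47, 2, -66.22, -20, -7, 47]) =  [-89, -73, -66.22, -53, -47, -44, -20, -13, -7, 2, 22, 34, 44, 47, 59, 70.35, 77, 97]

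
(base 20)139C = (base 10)9392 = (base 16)24B0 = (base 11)7069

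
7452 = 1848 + 5604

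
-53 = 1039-1092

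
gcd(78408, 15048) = 792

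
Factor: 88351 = 53^1 * 1667^1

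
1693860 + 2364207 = 4058067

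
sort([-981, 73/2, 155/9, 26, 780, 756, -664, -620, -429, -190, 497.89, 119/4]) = [-981, -664, -620, -429, -190, 155/9, 26, 119/4, 73/2, 497.89, 756, 780]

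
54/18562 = 27/9281 ≈ 0.00291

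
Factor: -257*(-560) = 2^4*5^1*7^1*257^1 = 143920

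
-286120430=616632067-902752497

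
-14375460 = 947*(-15180)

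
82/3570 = 41/1785 ≈ 0.0230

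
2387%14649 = 2387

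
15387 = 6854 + 8533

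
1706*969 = 1653114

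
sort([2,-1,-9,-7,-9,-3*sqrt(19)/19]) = [-9,-9,-7,-1,-3*sqrt(19)/19,2]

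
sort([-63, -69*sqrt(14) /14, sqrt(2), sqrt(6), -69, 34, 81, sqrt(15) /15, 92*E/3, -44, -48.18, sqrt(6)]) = [-69, -63, -48.18, -44, -69*sqrt(14) /14, sqrt(15) /15, sqrt(2), sqrt(6), sqrt(6), 34, 81, 92*E/3]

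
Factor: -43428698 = -1 * 2^1 * 599^1 * 36251^1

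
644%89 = 21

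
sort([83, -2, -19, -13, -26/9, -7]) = [-19, -13, -7, -26/9, -2, 83]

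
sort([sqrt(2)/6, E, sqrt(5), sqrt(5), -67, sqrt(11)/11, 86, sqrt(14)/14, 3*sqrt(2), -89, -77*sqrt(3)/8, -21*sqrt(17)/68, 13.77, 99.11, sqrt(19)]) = [-89, -67, -77*sqrt(3)/8, -21*sqrt(17)/68, sqrt(2)/6, sqrt(14)/14, sqrt(11)/11, sqrt(5), sqrt(5), E, 3*sqrt(2), sqrt(19), 13.77, 86, 99.11]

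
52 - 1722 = -1670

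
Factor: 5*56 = 2^3*5^1*7^1 = 280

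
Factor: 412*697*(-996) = -1*2^4*3^1*17^1*41^1*83^1*103^1 = -286015344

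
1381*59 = 81479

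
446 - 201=245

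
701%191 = 128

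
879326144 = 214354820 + 664971324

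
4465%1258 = 691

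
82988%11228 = 4392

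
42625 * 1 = 42625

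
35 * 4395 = 153825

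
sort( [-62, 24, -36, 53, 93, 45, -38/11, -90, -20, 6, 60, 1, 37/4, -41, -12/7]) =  [-90, -62, -41, -36, -20, -38/11, -12/7, 1, 6, 37/4, 24, 45, 53, 60, 93]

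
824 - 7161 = -6337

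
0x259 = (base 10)601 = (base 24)111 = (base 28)ld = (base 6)2441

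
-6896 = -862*8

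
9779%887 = 22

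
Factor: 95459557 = 95459557^1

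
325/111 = 2 + 103/111 ≈ 2.93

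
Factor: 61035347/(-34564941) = -1*3^(-3)*41^1*1280183^(-1)*1488667^1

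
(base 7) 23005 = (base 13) 286c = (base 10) 5836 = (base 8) 13314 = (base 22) c16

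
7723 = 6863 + 860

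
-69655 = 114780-184435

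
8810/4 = 4405/2 = 2202.50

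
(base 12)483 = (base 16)2a3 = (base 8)1243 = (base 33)kf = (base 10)675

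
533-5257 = -4724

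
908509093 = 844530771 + 63978322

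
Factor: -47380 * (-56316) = 2^4 * 3^1 * 5^1 * 13^1 * 19^2 * 23^1 * 103^1 = 2668252080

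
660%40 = 20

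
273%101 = 71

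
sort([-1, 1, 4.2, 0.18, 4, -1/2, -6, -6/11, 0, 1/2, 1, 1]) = [-6, -1, -6/11, -1/2, 0, 0.18, 1/2, 1, 1, 1, 4, 4.2]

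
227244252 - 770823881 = -543579629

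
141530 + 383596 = 525126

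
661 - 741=-80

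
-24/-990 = 4/165 ≈ 0.0242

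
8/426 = 4/213 ≈ 0.0188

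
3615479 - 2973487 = 641992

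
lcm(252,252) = 252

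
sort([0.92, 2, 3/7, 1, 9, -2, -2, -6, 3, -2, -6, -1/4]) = [-6, -6, -2, -2, -2, -1/4, 3/7, 0.92, 1, 2, 3, 9]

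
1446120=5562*260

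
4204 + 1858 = 6062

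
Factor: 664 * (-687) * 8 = -1 * 2^6 * 3^1 * 83^1 * 229^1 = -3649344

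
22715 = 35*649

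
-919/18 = -51 - 1/18 ≈ -51.06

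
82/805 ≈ 0.102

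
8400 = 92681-84281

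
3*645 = 1935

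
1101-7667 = -6566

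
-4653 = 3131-7784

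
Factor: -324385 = -1 * 5^1 * 64877^1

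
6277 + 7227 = 13504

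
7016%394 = 318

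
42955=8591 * 5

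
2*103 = 206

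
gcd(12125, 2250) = 125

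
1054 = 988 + 66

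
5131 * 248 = 1272488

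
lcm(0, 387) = 0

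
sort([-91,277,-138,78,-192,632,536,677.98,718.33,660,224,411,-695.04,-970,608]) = [-970,-695.04,-192,-138,-91,78,224,277,411,536,608,632,660,677.98,718.33]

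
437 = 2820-2383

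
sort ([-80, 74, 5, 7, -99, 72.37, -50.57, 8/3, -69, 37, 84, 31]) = [-99, -80, -69, -50.57, 8/3, 5, 7, 31, 37, 72.37, 74, 84]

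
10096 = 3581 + 6515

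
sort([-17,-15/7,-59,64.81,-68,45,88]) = [-68,-59,-17,-15/7,45,64.81,88]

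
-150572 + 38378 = -112194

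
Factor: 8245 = 5^1*17^1*97^1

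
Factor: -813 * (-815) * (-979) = -1 * 3^1 * 5^1 * 11^1 * 89^1 * 163^1 * 271^1 = -648680505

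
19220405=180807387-161586982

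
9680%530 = 140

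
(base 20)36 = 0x42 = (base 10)66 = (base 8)102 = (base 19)39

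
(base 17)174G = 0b1101101101100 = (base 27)9H0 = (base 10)7020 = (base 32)6RC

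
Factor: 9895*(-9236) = -1*2^2*5^1*1979^1*2309^1 = -91390220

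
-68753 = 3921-72674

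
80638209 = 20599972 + 60038237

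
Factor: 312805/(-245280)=-1*2^(-5)*3^(-1)*7^(-1)*857^1=-857/672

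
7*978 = 6846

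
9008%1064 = 496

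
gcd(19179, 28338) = 3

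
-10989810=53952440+-64942250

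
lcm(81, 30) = 810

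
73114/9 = 8123 + 7/9 ≈ 8123.78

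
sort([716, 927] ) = [716, 927] 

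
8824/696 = 12 + 59/87 ≈ 12.68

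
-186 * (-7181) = 1335666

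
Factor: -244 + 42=-1*2^1*101^1=-202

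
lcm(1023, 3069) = 3069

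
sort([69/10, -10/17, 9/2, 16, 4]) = [-10/17, 4, 9/2, 69/10, 16]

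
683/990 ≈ 0.690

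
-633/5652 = -211/1884 ≈ -0.112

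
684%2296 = 684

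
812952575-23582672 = 789369903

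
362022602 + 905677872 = 1267700474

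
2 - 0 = 2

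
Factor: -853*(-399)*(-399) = -1*3^2*7^2*19^2*853^1 = -135798453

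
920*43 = 39560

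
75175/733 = 102 + 409/733 ≈ 102.56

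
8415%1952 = 607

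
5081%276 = 113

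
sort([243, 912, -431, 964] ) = [-431, 243, 912, 964] 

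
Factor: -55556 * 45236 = -1 * 2^4 * 17^1 * 19^1 * 43^2 * 263^1 = -2513131216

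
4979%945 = 254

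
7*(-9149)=-64043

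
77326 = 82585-5259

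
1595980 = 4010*398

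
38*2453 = 93214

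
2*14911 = 29822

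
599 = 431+168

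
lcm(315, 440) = 27720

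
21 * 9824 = 206304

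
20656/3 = 6885 + 1/3 ≈ 6885.33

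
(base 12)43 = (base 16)33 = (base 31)1k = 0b110011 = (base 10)51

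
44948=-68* (-661)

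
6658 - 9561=-2903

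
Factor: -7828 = -1*2^2*19^1*103^1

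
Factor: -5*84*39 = -1*2^2*3^2*5^1*7^1*13^1 = -16380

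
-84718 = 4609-89327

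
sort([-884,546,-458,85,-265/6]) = [-884,-458,-265/6,85,546]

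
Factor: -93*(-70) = 2^1*3^1*5^1*7^1*31^1 = 6510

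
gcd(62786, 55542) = 2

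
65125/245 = 265 + 40/49 ≈ 265.82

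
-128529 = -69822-58707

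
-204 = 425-629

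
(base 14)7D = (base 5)421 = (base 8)157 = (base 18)63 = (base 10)111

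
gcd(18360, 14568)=24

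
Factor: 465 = 3^1 * 5^1 * 31^1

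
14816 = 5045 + 9771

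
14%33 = 14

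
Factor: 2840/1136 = 2^(-1)*5^1 = 5/2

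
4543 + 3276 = 7819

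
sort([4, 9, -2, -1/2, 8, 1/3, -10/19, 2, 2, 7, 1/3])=[-2, -10/19, -1/2, 1/3, 1/3, 2, 2, 4, 7, 8, 9]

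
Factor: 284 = 2^2*71^1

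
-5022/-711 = 558/79 ≈ 7.06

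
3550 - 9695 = -6145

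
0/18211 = 0 = 0.00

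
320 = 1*320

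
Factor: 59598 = 2^1*3^2*7^1*11^1*43^1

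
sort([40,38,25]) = [25,38,40]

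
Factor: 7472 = 2^4*467^1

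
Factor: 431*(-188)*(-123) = 2^2*3^1*41^1*47^1*431^1 = 9966444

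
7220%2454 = 2312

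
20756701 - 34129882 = -13373181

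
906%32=10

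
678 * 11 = 7458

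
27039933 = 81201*333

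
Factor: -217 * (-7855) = 5^1 * 7^1 * 31^1 * 1571^1 = 1704535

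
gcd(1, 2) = 1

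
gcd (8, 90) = 2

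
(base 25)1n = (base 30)1i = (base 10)48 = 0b110000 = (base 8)60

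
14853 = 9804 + 5049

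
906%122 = 52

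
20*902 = 18040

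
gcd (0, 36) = 36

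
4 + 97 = 101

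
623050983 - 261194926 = 361856057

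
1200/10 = 120 = 120.00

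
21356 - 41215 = -19859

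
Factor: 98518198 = 2^1 * 37^1 * 1331327^1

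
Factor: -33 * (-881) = 3^1 * 11^1 * 881^1 = 29073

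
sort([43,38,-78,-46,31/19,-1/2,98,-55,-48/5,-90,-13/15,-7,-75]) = [-90,-78,-75,-55,-46,-48/5,-7,-13/15,-1/2,31/19,38,43,98]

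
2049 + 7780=9829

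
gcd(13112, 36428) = 4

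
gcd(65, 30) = 5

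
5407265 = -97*(-55745)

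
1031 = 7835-6804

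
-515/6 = -85 - 5/6 ≈ -85.83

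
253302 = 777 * 326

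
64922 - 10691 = 54231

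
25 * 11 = 275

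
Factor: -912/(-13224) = 2^1*29^(-1) = 2/29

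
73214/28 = 2614 + 11/14 ≈ 2614.79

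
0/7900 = 0 = 0.00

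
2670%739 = 453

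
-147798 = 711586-859384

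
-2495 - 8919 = -11414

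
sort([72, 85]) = [72, 85]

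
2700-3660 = -960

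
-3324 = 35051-38375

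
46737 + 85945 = 132682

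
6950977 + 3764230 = 10715207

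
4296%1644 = 1008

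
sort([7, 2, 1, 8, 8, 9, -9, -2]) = [-9, -2, 1, 2, 7, 8, 8, 9]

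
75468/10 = 37734/5 = 7546.80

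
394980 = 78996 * 5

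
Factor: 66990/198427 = 2^1*3^1*5^1*7^1*11^1*29^1*198427^(-1)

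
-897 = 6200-7097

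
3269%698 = 477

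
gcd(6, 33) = 3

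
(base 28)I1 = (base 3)200201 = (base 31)G9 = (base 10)505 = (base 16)1F9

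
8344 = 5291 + 3053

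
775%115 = 85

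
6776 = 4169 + 2607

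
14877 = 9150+5727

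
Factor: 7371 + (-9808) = -1*2437^1 = -2437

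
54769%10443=2554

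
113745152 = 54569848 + 59175304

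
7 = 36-29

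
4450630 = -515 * (-8642)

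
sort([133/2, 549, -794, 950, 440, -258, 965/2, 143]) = [-794, -258, 133/2, 143, 440, 965/2, 549, 950]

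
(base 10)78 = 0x4e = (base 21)3f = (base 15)53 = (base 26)30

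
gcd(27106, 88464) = 2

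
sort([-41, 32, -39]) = [-41, -39, 32]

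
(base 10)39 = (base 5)124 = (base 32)17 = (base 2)100111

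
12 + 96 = 108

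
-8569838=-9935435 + 1365597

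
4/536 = 1/134 ≈ 0.00746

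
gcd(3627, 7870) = 1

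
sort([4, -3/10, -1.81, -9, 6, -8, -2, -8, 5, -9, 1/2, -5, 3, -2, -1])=[-9, -9, -8, -8, -5, -2, -2, -1.81, -1, -3/10, 1/2, 3, 4, 5, 6]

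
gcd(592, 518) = 74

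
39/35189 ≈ 0.00111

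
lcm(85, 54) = 4590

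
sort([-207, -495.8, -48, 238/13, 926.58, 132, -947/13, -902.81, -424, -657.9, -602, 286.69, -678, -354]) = [-902.81, -678, -657.9, -602, -495.8, -424, -354, -207, -947/13, -48, 238/13, 132, 286.69, 926.58]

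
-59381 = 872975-932356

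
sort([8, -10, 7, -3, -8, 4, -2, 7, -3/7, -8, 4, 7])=[-10, -8, -8, -3, -2, -3/7, 4, 4, 7, 7, 7, 8]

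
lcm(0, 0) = 0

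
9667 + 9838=19505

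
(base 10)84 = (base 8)124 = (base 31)2m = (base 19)48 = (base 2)1010100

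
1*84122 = 84122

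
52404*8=419232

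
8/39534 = 4/19767 ≈ 0.000202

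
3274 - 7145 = -3871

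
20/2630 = 2/263 ≈ 0.00760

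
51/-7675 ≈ -0.00664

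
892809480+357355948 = 1250165428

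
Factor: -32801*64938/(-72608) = 2^(-4)*3^1*79^1*137^1*2269^(-1)*32801^1 = 1065015669/36304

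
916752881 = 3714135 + 913038746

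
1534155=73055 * 21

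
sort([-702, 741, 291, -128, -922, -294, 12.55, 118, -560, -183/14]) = [-922, -702, -560, -294, -128, -183/14, 12.55, 118, 291, 741]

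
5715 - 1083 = 4632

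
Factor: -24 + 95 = 71^1 = 71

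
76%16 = 12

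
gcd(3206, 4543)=7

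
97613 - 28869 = 68744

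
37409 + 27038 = 64447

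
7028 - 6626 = 402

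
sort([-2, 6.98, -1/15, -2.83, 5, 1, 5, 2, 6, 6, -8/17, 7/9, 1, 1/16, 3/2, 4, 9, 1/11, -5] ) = [-5, -2.83, -2, -8/17, -1/15, 1/16, 1/11, 7/9, 1, 1, 3/2, 2, 4, 5, 5, 6, 6, 6.98, 9] 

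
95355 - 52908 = 42447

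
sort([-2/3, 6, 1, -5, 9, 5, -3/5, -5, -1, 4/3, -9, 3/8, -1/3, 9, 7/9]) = [-9, -5, -5, -1, -2/3, -3/5, -1/3, 3/8, 7/9, 1, 4/3, 5, 6, 9, 9]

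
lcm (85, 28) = 2380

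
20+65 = 85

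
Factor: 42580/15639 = 2^2*3^(-1)*5^1*13^(-1)*401^(-1)*2129^1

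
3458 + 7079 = 10537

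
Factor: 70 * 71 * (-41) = -1 * 2^1 * 5^1 * 7^1 * 41^1 * 71^1 = -203770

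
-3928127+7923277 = 3995150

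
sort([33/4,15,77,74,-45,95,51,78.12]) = [-45,33/4,15,51,74,77,78.12,95]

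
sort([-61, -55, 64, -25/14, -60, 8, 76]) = [-61, -60, -55, -25/14, 8, 64, 76]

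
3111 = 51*61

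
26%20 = 6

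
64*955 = 61120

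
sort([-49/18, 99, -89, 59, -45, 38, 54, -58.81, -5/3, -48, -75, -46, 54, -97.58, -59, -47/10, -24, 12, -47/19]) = [-97.58, -89, -75, -59, -58.81, -48, -46, -45, -24, -47/10, -49/18, -47/19, -5/3, 12, 38, 54, 54, 59, 99]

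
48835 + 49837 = 98672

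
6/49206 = 1/8201 ≈ 0.000122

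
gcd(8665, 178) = 1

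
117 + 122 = 239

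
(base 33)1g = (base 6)121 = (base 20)29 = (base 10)49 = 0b110001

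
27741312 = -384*(-72243)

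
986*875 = 862750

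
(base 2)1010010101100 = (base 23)a02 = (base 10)5292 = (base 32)55c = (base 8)12254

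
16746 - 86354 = -69608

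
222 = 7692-7470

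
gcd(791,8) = 1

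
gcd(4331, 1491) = 71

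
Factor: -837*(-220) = 2^2*3^3*5^1*11^1*31^1 = 184140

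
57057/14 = 4075 + 1/2 = 4075.50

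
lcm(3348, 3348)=3348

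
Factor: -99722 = -1*2^1*7^1*17^1*419^1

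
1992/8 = 249 = 249.00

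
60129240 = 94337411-34208171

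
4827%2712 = 2115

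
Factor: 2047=23^1*89^1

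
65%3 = 2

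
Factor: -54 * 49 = -1 * 2^1 * 3^3 * 7^2 = -2646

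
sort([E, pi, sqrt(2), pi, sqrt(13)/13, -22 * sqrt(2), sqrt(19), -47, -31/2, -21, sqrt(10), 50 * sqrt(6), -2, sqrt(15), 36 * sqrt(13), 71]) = [-47, -22 * sqrt(2), -21, -31/2, -2, sqrt(13)/13, sqrt(2), E, pi, pi, sqrt(10), sqrt(15), sqrt(19), 71, 50 * sqrt(6), 36 * sqrt(13)]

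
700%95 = 35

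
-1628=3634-5262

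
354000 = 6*59000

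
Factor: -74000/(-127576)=2^1*5^3*431^(-1)=250/431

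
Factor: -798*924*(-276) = 2^5*3^3*7^2*11^1*19^1*23^1 = 203509152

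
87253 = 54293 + 32960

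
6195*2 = 12390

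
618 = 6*103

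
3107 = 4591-1484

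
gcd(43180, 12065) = 635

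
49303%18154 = 12995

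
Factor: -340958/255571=-1 * 2^1 * 151^1 * 1129^1 * 255571^ (-1)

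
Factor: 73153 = 191^1 * 383^1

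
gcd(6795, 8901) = 9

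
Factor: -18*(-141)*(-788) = -1*2^3*3^3*47^1*197^1 = -1999944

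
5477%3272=2205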